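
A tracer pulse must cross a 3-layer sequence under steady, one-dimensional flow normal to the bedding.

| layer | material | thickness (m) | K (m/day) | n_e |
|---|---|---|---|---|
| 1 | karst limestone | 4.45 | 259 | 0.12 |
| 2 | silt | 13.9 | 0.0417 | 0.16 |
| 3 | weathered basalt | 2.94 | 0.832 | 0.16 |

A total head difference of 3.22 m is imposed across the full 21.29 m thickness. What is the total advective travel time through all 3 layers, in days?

With flow normal to the layers, continuity requires the same specific discharge q through every layer.
Σ(b_i/K_i) = 4.45/259 + 13.9/0.0417 + 2.94/0.832 = 336.9 d.
q = Δh / Σ(b_i/K_i) = 3.22 / 336.9 = 0.009558 m/day.
In each layer the seepage velocity is v_i = q/n_i, so the layer transit time is t_i = b_i·n_i / q:
  layer 1 (karst limestone): t_1 = 4.45 × 0.12 / 0.009558 = 55.87 d
  layer 2 (silt): t_2 = 13.9 × 0.16 / 0.009558 = 232.7 d
  layer 3 (weathered basalt): t_3 = 2.94 × 0.16 / 0.009558 = 49.21 d
Total t = Σ t_i = 337.8 days.

338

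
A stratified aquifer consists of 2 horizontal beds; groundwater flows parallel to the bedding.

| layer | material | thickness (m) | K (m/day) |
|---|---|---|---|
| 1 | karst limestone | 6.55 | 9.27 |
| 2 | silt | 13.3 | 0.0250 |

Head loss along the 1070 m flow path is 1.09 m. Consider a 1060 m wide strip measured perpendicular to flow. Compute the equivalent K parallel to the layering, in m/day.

3.08

Flow is parallel to layering, so each bed carries its own Darcy discharge and the transmissivities add.
Σ(K_i·b_i) = 9.27×6.55 + 0.0250×13.3 = 61.05 m²/day.
Total thickness b = 19.85 m, so K_eq = Σ(K_i·b_i)/b = 3.076 m/day.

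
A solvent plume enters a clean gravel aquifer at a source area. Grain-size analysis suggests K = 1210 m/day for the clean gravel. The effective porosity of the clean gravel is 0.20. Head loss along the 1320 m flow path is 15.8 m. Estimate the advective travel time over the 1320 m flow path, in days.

Hydraulic gradient i = Δh / L = 15.8 / 1320 = 0.01197.
Darcy flux q = K · i = 1210 × 0.01197 = 14.48 m/day.
Seepage velocity v = q / n_e = 14.48 / 0.20 = 72.42 m/day.
Travel time t = L / v = 1320 / 72.42 = 18.23 days.

18.2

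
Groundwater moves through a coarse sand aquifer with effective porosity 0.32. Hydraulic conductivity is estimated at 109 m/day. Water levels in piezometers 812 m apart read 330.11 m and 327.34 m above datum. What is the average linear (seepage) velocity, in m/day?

1.16

Hydraulic gradient i = (330.11 − 327.34) / 812 = 2.77 / 812 = 0.003411.
Darcy flux q = K · i = 109.0 × 0.003411 = 0.3718 m/day.
Seepage velocity v = q / n_e = 0.3718 / 0.32 = 1.162 m/day.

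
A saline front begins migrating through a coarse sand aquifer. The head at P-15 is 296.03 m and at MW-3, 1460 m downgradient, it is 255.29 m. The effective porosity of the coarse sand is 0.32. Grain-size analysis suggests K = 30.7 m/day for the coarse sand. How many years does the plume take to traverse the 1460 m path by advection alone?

Hydraulic gradient i = (296.03 − 255.29) / 1460 = 40.74 / 1460 = 0.02790.
Darcy flux q = K · i = 30.70 × 0.02790 = 0.8567 m/day.
Seepage velocity v = q / n_e = 0.8567 / 0.32 = 2.677 m/day.
Travel time t = L / v = 1460 / 2.677 = 545.4 days = 1.493 years.

1.49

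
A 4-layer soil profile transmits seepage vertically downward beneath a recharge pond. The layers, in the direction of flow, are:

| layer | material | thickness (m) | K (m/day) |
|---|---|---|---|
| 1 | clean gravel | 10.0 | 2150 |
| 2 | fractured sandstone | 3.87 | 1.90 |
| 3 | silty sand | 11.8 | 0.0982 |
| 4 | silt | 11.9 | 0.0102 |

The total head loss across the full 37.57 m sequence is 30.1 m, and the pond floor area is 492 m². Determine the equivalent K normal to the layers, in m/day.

0.0291

Flow is perpendicular to layering, so the layers act in series and the equivalent K is the thickness-weighted harmonic mean.
Total thickness L = 10.0 + 3.87 + 11.8 + 11.9 = 37.57 m.
Σ(b_i/K_i) = 10.0/2150 + 3.87/1.90 + 11.8/0.0982 + 11.9/0.0102 = 1289 d.
K_eq = L / Σ(b_i/K_i) = 37.57 / 1289 = 0.02915 m/day.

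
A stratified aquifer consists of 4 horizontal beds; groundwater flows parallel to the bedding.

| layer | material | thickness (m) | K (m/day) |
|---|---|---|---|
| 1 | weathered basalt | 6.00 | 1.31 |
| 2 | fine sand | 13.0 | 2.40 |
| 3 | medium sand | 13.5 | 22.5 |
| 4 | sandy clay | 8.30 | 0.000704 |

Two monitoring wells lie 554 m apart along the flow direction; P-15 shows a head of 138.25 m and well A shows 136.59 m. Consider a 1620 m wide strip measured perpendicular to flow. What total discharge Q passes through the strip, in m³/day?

1660

Flow is parallel to layering, so each bed carries its own Darcy discharge and the transmissivities add.
Σ(K_i·b_i) = 1.31×6.00 + 2.40×13.0 + 22.5×13.5 + 0.000704×8.30 = 342.8 m²/day.
Hydraulic gradient i = (138.25 − 136.59) / 554 = 1.66 / 554 = 0.002996.
Q = Σ(K_i·b_i) · W · i = 342.8 × 1620 × 0.002996 = 1664 m³/day.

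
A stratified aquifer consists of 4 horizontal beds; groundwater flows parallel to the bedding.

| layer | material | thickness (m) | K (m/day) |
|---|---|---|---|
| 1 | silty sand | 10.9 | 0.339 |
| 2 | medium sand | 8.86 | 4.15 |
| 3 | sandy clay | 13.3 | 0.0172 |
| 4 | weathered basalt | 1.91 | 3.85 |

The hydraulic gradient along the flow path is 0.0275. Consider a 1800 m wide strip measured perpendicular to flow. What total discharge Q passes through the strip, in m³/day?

Flow is parallel to layering, so each bed carries its own Darcy discharge and the transmissivities add.
Σ(K_i·b_i) = 0.339×10.9 + 4.15×8.86 + 0.0172×13.3 + 3.85×1.91 = 48.05 m²/day.
Hydraulic gradient i = 0.0275.
Q = Σ(K_i·b_i) · W · i = 48.05 × 1800 × 0.02750 = 2378 m³/day.

2380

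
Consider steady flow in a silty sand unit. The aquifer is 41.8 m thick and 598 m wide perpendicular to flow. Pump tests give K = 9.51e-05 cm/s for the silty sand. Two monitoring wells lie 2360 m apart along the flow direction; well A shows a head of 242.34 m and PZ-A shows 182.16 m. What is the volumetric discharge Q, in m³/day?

52.4

Convert K: 9.51e-05 cm/s × 864 = 0.08217 m/day.
Cross-sectional area A = 598 × 41.8 = 24996 m².
Hydraulic gradient i = (242.34 − 182.16) / 2360 = 60.18 / 2360 = 0.02550.
Darcy's law: Q = K · A · i = 0.08217 × 24996 × 0.02550 = 52.37 m³/day.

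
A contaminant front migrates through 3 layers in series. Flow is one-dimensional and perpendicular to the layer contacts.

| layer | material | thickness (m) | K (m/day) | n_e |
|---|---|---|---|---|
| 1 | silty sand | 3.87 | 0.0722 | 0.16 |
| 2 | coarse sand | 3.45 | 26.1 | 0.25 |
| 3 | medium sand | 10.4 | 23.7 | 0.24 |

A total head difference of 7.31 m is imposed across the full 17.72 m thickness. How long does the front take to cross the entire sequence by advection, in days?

With flow normal to the layers, continuity requires the same specific discharge q through every layer.
Σ(b_i/K_i) = 3.87/0.0722 + 3.45/26.1 + 10.4/23.7 = 54.17 d.
q = Δh / Σ(b_i/K_i) = 7.31 / 54.17 = 0.1349 m/day.
In each layer the seepage velocity is v_i = q/n_i, so the layer transit time is t_i = b_i·n_i / q:
  layer 1 (silty sand): t_1 = 3.87 × 0.16 / 0.1349 = 4.589 d
  layer 2 (coarse sand): t_2 = 3.45 × 0.25 / 0.1349 = 6.392 d
  layer 3 (medium sand): t_3 = 10.4 × 0.24 / 0.1349 = 18.50 d
Total t = Σ t_i = 29.48 days.

29.5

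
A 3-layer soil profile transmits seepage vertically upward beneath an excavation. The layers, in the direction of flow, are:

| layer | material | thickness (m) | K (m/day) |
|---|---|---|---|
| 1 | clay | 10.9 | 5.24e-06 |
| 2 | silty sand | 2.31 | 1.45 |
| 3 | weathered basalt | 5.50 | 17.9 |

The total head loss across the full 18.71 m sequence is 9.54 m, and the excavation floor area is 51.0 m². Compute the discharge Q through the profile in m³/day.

0.000234

Flow is perpendicular to layering, so the layers act in series and the equivalent K is the thickness-weighted harmonic mean.
Total thickness L = 10.9 + 2.31 + 5.50 = 18.71 m.
Σ(b_i/K_i) = 10.9/5.24e-06 + 2.31/1.45 + 5.50/17.9 = 2.080e+06 d.
K_eq = L / Σ(b_i/K_i) = 18.71 / 2.080e+06 = 8.995e-06 m/day.
Q = K_eq · A · (Δh/L) = 8.995e-06 × 51.0 × (9.54/18.71) = 0.0002339 m³/day.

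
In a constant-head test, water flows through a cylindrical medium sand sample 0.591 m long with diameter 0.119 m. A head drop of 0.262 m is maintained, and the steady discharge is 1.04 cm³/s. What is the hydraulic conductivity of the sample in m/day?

Cross-sectional area A = π·(d/2)² = π × (0.119/2)² = 0.01112 m².
Convert discharge: 1.04 cm³/s = 1.040e-06 m³/s.
Darcy's law rearranged: K = Q·L / (A·Δh) = 1.040e-06 × 0.591 / (0.01112 × 0.262) = 0.0002109 m/s = 18.22 m/day.

18.2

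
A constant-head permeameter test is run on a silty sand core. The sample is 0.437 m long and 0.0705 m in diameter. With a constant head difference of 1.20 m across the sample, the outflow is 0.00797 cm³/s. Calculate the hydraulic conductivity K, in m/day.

0.0642

Cross-sectional area A = π·(d/2)² = π × (0.0705/2)² = 0.003904 m².
Convert discharge: 0.00797 cm³/s = 7.970e-09 m³/s.
Darcy's law rearranged: K = Q·L / (A·Δh) = 7.970e-09 × 0.437 / (0.003904 × 1.20) = 7.435e-07 m/s = 0.06424 m/day.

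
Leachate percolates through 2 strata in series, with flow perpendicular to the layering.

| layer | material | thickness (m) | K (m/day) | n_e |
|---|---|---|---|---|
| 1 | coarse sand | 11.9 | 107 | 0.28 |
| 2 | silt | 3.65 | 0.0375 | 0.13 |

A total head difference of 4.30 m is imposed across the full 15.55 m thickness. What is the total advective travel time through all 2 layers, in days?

86.3

With flow normal to the layers, continuity requires the same specific discharge q through every layer.
Σ(b_i/K_i) = 11.9/107 + 3.65/0.0375 = 97.44 d.
q = Δh / Σ(b_i/K_i) = 4.30 / 97.44 = 0.04413 m/day.
In each layer the seepage velocity is v_i = q/n_i, so the layer transit time is t_i = b_i·n_i / q:
  layer 1 (coarse sand): t_1 = 11.9 × 0.28 / 0.04413 = 75.51 d
  layer 2 (silt): t_2 = 3.65 × 0.13 / 0.04413 = 10.75 d
Total t = Σ t_i = 86.26 days.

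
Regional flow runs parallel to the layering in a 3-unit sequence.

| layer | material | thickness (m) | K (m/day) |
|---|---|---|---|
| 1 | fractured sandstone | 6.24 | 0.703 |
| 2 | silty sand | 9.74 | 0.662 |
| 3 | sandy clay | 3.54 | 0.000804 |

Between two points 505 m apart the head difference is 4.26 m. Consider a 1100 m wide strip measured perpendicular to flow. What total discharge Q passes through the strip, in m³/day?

Flow is parallel to layering, so each bed carries its own Darcy discharge and the transmissivities add.
Σ(K_i·b_i) = 0.703×6.24 + 0.662×9.74 + 0.000804×3.54 = 10.84 m²/day.
Hydraulic gradient i = Δh / L = 4.26 / 505 = 0.008436.
Q = Σ(K_i·b_i) · W · i = 10.84 × 1100 × 0.008436 = 100.6 m³/day.

101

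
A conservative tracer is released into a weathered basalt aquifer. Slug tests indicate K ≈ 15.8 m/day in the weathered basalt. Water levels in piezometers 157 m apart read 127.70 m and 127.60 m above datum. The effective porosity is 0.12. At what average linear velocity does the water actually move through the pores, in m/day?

Hydraulic gradient i = (127.70 − 127.60) / 157 = 0.1 / 157 = 0.0006369.
Darcy flux q = K · i = 15.80 × 0.0006369 = 0.01006 m/day.
Seepage velocity v = q / n_e = 0.01006 / 0.12 = 0.08386 m/day.

0.0839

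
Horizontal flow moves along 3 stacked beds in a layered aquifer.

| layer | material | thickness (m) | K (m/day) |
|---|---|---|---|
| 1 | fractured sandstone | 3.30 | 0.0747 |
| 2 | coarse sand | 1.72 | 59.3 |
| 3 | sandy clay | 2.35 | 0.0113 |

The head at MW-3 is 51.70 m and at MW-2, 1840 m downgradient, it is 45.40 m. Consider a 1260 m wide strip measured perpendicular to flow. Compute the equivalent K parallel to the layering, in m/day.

13.9

Flow is parallel to layering, so each bed carries its own Darcy discharge and the transmissivities add.
Σ(K_i·b_i) = 0.0747×3.30 + 59.3×1.72 + 0.0113×2.35 = 102.3 m²/day.
Total thickness b = 7.370 m, so K_eq = Σ(K_i·b_i)/b = 13.88 m/day.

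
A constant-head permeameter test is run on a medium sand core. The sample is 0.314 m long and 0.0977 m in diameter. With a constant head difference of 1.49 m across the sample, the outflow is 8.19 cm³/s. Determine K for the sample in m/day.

Cross-sectional area A = π·(d/2)² = π × (0.0977/2)² = 0.007497 m².
Convert discharge: 8.19 cm³/s = 8.190e-06 m³/s.
Darcy's law rearranged: K = Q·L / (A·Δh) = 8.190e-06 × 0.314 / (0.007497 × 1.49) = 0.0002302 m/s = 19.89 m/day.

19.9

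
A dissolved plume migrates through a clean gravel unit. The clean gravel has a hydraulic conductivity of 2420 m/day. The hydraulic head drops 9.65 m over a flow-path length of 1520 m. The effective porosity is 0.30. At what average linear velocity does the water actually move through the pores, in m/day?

51.2

Hydraulic gradient i = Δh / L = 9.65 / 1520 = 0.006349.
Darcy flux q = K · i = 2420 × 0.006349 = 15.36 m/day.
Seepage velocity v = q / n_e = 15.36 / 0.30 = 51.21 m/day.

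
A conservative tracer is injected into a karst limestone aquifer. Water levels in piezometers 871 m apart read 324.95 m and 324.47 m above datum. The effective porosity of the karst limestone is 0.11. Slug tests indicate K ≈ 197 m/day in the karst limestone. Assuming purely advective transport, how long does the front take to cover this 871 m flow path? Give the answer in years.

Hydraulic gradient i = (324.95 − 324.47) / 871 = 0.48 / 871 = 0.0005511.
Darcy flux q = K · i = 197.0 × 0.0005511 = 0.1086 m/day.
Seepage velocity v = q / n_e = 0.1086 / 0.11 = 0.9870 m/day.
Travel time t = L / v = 871 / 0.9870 = 882.5 days = 2.416 years.

2.42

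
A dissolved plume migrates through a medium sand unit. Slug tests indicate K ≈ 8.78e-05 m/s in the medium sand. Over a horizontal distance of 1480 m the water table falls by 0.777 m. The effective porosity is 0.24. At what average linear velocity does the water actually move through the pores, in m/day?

0.0166

Convert K: 8.78e-05 m/s × 86400 = 7.586 m/day.
Hydraulic gradient i = Δh / L = 0.777 / 1480 = 0.0005250.
Darcy flux q = K · i = 7.586 × 0.0005250 = 0.003983 m/day.
Seepage velocity v = q / n_e = 0.003983 / 0.24 = 0.01659 m/day.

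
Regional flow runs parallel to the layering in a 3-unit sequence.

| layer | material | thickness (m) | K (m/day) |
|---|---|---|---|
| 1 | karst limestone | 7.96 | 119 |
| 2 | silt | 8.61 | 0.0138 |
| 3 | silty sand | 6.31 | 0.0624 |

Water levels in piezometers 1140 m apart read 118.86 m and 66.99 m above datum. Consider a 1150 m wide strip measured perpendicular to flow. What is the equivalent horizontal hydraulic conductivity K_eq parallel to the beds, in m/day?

Flow is parallel to layering, so each bed carries its own Darcy discharge and the transmissivities add.
Σ(K_i·b_i) = 119×7.96 + 0.0138×8.61 + 0.0624×6.31 = 947.8 m²/day.
Total thickness b = 22.88 m, so K_eq = Σ(K_i·b_i)/b = 41.42 m/day.

41.4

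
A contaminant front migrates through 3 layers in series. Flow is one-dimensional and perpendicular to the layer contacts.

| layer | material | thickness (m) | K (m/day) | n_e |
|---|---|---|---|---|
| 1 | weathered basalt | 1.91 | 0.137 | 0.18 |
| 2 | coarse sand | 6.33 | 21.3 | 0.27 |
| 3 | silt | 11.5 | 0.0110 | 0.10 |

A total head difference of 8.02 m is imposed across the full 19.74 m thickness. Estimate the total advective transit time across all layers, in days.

With flow normal to the layers, continuity requires the same specific discharge q through every layer.
Σ(b_i/K_i) = 1.91/0.137 + 6.33/21.3 + 11.5/0.0110 = 1060 d.
q = Δh / Σ(b_i/K_i) = 8.02 / 1060 = 0.007568 m/day.
In each layer the seepage velocity is v_i = q/n_i, so the layer transit time is t_i = b_i·n_i / q:
  layer 1 (weathered basalt): t_1 = 1.91 × 0.18 / 0.007568 = 45.43 d
  layer 2 (coarse sand): t_2 = 6.33 × 0.27 / 0.007568 = 225.8 d
  layer 3 (silt): t_3 = 11.5 × 0.10 / 0.007568 = 152.0 d
Total t = Σ t_i = 423.2 days.

423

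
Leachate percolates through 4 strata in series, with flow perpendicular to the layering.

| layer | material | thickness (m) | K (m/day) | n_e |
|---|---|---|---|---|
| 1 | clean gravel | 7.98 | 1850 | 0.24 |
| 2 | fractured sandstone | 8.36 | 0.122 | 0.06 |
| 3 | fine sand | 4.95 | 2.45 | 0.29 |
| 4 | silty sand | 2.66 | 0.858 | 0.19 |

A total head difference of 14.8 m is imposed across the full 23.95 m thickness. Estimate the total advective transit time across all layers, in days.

21.7

With flow normal to the layers, continuity requires the same specific discharge q through every layer.
Σ(b_i/K_i) = 7.98/1850 + 8.36/0.122 + 4.95/2.45 + 2.66/0.858 = 73.65 d.
q = Δh / Σ(b_i/K_i) = 14.8 / 73.65 = 0.2010 m/day.
In each layer the seepage velocity is v_i = q/n_i, so the layer transit time is t_i = b_i·n_i / q:
  layer 1 (clean gravel): t_1 = 7.98 × 0.24 / 0.2010 = 9.531 d
  layer 2 (fractured sandstone): t_2 = 8.36 × 0.06 / 0.2010 = 2.496 d
  layer 3 (fine sand): t_3 = 4.95 × 0.29 / 0.2010 = 7.144 d
  layer 4 (silty sand): t_4 = 2.66 × 0.19 / 0.2010 = 2.515 d
Total t = Σ t_i = 21.69 days.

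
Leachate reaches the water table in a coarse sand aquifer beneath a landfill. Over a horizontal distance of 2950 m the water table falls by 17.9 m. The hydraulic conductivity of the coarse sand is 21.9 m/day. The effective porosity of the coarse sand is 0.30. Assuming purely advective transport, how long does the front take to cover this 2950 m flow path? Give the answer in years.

18.2

Hydraulic gradient i = Δh / L = 17.9 / 2950 = 0.006068.
Darcy flux q = K · i = 21.90 × 0.006068 = 0.1329 m/day.
Seepage velocity v = q / n_e = 0.1329 / 0.30 = 0.4429 m/day.
Travel time t = L / v = 2950 / 0.4429 = 6660 days = 18.23 years.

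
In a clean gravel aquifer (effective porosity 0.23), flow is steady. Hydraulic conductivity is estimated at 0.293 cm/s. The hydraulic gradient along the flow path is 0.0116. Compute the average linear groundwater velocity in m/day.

12.8

Convert K: 0.293 cm/s × 864 = 253.2 m/day.
Hydraulic gradient i = 0.0116.
Darcy flux q = K · i = 253.2 × 0.01160 = 2.937 m/day.
Seepage velocity v = q / n_e = 2.937 / 0.23 = 12.77 m/day.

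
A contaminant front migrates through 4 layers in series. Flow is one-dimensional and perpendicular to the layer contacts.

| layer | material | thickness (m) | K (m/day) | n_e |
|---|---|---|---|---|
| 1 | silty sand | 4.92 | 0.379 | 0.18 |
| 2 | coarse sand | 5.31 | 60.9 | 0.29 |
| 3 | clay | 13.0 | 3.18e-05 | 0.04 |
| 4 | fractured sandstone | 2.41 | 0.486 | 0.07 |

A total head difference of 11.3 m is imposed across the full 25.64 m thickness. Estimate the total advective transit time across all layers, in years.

308

With flow normal to the layers, continuity requires the same specific discharge q through every layer.
Σ(b_i/K_i) = 4.92/0.379 + 5.31/60.9 + 13.0/3.18e-05 + 2.41/0.486 = 4.088e+05 d.
q = Δh / Σ(b_i/K_i) = 11.3 / 4.088e+05 = 2.764e-05 m/day.
In each layer the seepage velocity is v_i = q/n_i, so the layer transit time is t_i = b_i·n_i / q:
  layer 1 (silty sand): t_1 = 4.92 × 0.18 / 2.764e-05 = 32040 d
  layer 2 (coarse sand): t_2 = 5.31 × 0.29 / 2.764e-05 = 55712 d
  layer 3 (clay): t_3 = 13.0 × 0.04 / 2.764e-05 = 18813 d
  layer 4 (fractured sandstone): t_4 = 2.41 × 0.07 / 2.764e-05 = 6103 d
Total t = Σ t_i = 1.127e+05 days = 308.5 years.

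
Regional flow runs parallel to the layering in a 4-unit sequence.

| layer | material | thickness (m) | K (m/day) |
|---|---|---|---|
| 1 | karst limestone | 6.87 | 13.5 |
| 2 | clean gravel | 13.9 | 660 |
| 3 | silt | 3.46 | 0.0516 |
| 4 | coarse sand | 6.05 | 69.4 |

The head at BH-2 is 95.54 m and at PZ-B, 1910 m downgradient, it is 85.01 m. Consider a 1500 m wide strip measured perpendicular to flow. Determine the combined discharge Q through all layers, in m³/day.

Flow is parallel to layering, so each bed carries its own Darcy discharge and the transmissivities add.
Σ(K_i·b_i) = 13.5×6.87 + 660×13.9 + 0.0516×3.46 + 69.4×6.05 = 9687 m²/day.
Hydraulic gradient i = (95.54 − 85.01) / 1910 = 10.53 / 1910 = 0.005513.
Q = Σ(K_i·b_i) · W · i = 9687 × 1500 × 0.005513 = 80106 m³/day.

80100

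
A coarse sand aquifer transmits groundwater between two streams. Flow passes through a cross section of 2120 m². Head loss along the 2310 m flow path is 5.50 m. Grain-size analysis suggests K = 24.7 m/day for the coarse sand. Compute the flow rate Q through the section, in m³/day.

Hydraulic gradient i = Δh / L = 5.50 / 2310 = 0.002381.
Darcy's law: Q = K · A · i = 24.70 × 2120 × 0.002381 = 124.7 m³/day.

125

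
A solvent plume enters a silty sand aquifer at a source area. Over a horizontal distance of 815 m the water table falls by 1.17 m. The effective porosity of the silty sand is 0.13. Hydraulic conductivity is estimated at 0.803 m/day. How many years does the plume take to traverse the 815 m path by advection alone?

Hydraulic gradient i = Δh / L = 1.17 / 815 = 0.001436.
Darcy flux q = K · i = 0.8030 × 0.001436 = 0.001153 m/day.
Seepage velocity v = q / n_e = 0.001153 / 0.13 = 0.008867 m/day.
Travel time t = L / v = 815 / 0.008867 = 91909 days = 251.6 years.

252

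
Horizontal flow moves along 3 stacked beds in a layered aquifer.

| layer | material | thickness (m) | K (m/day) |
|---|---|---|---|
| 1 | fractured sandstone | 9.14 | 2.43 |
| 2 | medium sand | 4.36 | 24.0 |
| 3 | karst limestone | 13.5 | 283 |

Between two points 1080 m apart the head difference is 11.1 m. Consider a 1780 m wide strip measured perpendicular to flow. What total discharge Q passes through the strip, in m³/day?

Flow is parallel to layering, so each bed carries its own Darcy discharge and the transmissivities add.
Σ(K_i·b_i) = 2.43×9.14 + 24.0×4.36 + 283×13.5 = 3947 m²/day.
Hydraulic gradient i = Δh / L = 11.1 / 1080 = 0.01028.
Q = Σ(K_i·b_i) · W · i = 3947 × 1780 × 0.01028 = 72215 m³/day.

72200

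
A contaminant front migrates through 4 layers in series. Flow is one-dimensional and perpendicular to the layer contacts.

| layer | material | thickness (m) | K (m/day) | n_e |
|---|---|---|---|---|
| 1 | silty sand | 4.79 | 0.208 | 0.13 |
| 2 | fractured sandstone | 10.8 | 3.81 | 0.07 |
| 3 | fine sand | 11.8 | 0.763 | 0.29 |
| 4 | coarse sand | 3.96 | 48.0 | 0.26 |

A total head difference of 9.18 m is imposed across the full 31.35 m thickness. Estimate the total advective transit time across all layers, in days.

With flow normal to the layers, continuity requires the same specific discharge q through every layer.
Σ(b_i/K_i) = 4.79/0.208 + 10.8/3.81 + 11.8/0.763 + 3.96/48.0 = 41.41 d.
q = Δh / Σ(b_i/K_i) = 9.18 / 41.41 = 0.2217 m/day.
In each layer the seepage velocity is v_i = q/n_i, so the layer transit time is t_i = b_i·n_i / q:
  layer 1 (silty sand): t_1 = 4.79 × 0.13 / 0.2217 = 2.809 d
  layer 2 (fractured sandstone): t_2 = 10.8 × 0.07 / 0.2217 = 3.410 d
  layer 3 (fine sand): t_3 = 11.8 × 0.29 / 0.2217 = 15.44 d
  layer 4 (coarse sand): t_4 = 3.96 × 0.26 / 0.2217 = 4.645 d
Total t = Σ t_i = 26.30 days.

26.3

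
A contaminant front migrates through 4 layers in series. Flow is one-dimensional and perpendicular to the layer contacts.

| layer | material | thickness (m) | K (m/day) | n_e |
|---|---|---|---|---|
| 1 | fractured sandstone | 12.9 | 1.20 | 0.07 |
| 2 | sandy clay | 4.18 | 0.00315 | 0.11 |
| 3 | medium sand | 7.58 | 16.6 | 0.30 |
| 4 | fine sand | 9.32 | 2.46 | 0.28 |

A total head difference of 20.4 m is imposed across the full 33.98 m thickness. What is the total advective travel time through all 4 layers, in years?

With flow normal to the layers, continuity requires the same specific discharge q through every layer.
Σ(b_i/K_i) = 12.9/1.20 + 4.18/0.00315 + 7.58/16.6 + 9.32/2.46 = 1342 d.
q = Δh / Σ(b_i/K_i) = 20.4 / 1342 = 0.01520 m/day.
In each layer the seepage velocity is v_i = q/n_i, so the layer transit time is t_i = b_i·n_i / q:
  layer 1 (fractured sandstone): t_1 = 12.9 × 0.07 / 0.01520 = 59.40 d
  layer 2 (sandy clay): t_2 = 4.18 × 0.11 / 0.01520 = 30.25 d
  layer 3 (medium sand): t_3 = 7.58 × 0.30 / 0.01520 = 149.6 d
  layer 4 (fine sand): t_4 = 9.32 × 0.28 / 0.01520 = 171.7 d
Total t = Σ t_i = 410.9 days = 1.125 years.

1.13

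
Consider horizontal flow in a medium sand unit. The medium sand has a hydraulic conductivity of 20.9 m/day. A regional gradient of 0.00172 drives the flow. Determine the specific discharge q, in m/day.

Hydraulic gradient i = 0.00172.
Specific discharge q = K · i = 20.90 × 0.001720 = 0.03595 m/day.

0.0359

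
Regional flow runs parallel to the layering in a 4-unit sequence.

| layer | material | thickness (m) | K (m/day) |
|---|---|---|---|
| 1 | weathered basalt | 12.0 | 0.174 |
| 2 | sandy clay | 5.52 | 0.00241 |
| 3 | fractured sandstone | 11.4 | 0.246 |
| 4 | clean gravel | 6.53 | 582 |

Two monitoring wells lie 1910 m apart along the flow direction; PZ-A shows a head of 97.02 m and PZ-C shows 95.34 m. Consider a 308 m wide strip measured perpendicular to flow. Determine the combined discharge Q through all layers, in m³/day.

1030

Flow is parallel to layering, so each bed carries its own Darcy discharge and the transmissivities add.
Σ(K_i·b_i) = 0.174×12.0 + 0.00241×5.52 + 0.246×11.4 + 582×6.53 = 3805 m²/day.
Hydraulic gradient i = (97.02 − 95.34) / 1910 = 1.68 / 1910 = 0.0008796.
Q = Σ(K_i·b_i) · W · i = 3805 × 308 × 0.0008796 = 1031 m³/day.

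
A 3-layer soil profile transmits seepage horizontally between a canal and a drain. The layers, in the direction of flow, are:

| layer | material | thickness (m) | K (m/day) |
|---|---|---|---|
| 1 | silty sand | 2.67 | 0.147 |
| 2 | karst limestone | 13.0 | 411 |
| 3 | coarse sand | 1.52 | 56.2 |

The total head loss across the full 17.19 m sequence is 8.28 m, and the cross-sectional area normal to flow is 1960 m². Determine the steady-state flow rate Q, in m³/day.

891

Flow is perpendicular to layering, so the layers act in series and the equivalent K is the thickness-weighted harmonic mean.
Total thickness L = 2.67 + 13.0 + 1.52 = 17.19 m.
Σ(b_i/K_i) = 2.67/0.147 + 13.0/411 + 1.52/56.2 = 18.22 d.
K_eq = L / Σ(b_i/K_i) = 17.19 / 18.22 = 0.9434 m/day.
Q = K_eq · A · (Δh/L) = 0.9434 × 1960 × (8.28/17.19) = 890.6 m³/day.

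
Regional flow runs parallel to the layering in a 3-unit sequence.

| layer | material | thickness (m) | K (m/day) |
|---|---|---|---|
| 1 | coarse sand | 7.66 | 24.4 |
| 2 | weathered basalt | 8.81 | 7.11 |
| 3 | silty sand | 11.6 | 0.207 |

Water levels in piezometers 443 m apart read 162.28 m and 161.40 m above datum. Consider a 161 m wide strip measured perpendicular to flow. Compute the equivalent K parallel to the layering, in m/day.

Flow is parallel to layering, so each bed carries its own Darcy discharge and the transmissivities add.
Σ(K_i·b_i) = 24.4×7.66 + 7.11×8.81 + 0.207×11.6 = 251.9 m²/day.
Total thickness b = 28.07 m, so K_eq = Σ(K_i·b_i)/b = 8.976 m/day.

8.98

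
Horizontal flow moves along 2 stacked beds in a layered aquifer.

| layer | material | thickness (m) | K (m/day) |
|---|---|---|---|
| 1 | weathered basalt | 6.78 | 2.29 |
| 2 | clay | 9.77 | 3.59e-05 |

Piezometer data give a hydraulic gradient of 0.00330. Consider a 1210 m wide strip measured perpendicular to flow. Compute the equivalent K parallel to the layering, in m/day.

Flow is parallel to layering, so each bed carries its own Darcy discharge and the transmissivities add.
Σ(K_i·b_i) = 2.29×6.78 + 3.59e-05×9.77 = 15.53 m²/day.
Total thickness b = 16.55 m, so K_eq = Σ(K_i·b_i)/b = 0.9382 m/day.

0.938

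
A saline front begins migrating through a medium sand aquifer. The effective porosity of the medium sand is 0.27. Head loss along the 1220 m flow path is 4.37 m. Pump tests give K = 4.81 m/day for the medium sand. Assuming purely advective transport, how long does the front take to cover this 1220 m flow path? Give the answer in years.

52.3

Hydraulic gradient i = Δh / L = 4.37 / 1220 = 0.003582.
Darcy flux q = K · i = 4.810 × 0.003582 = 0.01723 m/day.
Seepage velocity v = q / n_e = 0.01723 / 0.27 = 0.06381 m/day.
Travel time t = L / v = 1220 / 0.06381 = 19119 days = 52.34 years.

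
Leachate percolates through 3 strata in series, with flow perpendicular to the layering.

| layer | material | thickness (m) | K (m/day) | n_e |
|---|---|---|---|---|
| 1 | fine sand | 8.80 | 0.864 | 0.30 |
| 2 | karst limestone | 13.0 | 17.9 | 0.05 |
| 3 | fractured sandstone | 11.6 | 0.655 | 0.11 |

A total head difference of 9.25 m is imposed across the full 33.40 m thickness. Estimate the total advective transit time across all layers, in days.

With flow normal to the layers, continuity requires the same specific discharge q through every layer.
Σ(b_i/K_i) = 8.80/0.864 + 13.0/17.9 + 11.6/0.655 = 28.62 d.
q = Δh / Σ(b_i/K_i) = 9.25 / 28.62 = 0.3232 m/day.
In each layer the seepage velocity is v_i = q/n_i, so the layer transit time is t_i = b_i·n_i / q:
  layer 1 (fine sand): t_1 = 8.80 × 0.30 / 0.3232 = 8.169 d
  layer 2 (karst limestone): t_2 = 13.0 × 0.05 / 0.3232 = 2.011 d
  layer 3 (fractured sandstone): t_3 = 11.6 × 0.11 / 0.3232 = 3.948 d
Total t = Σ t_i = 14.13 days.

14.1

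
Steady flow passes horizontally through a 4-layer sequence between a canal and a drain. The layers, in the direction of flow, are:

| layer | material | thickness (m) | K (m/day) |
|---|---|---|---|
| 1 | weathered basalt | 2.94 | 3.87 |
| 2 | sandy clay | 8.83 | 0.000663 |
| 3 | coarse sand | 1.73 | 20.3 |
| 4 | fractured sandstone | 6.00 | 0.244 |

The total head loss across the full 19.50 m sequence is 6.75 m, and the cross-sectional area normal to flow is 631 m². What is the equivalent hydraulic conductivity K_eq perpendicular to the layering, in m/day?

0.00146

Flow is perpendicular to layering, so the layers act in series and the equivalent K is the thickness-weighted harmonic mean.
Total thickness L = 2.94 + 8.83 + 1.73 + 6.00 = 19.50 m.
Σ(b_i/K_i) = 2.94/3.87 + 8.83/0.000663 + 1.73/20.3 + 6.00/0.244 = 13344 d.
K_eq = L / Σ(b_i/K_i) = 19.50 / 13344 = 0.001461 m/day.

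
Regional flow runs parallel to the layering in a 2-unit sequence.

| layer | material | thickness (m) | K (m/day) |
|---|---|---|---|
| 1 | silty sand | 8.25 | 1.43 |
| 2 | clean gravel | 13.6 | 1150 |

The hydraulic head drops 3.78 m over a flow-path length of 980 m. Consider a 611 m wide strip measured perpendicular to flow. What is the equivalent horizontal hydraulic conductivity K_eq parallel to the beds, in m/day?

Flow is parallel to layering, so each bed carries its own Darcy discharge and the transmissivities add.
Σ(K_i·b_i) = 1.43×8.25 + 1150×13.6 = 15652 m²/day.
Total thickness b = 21.85 m, so K_eq = Σ(K_i·b_i)/b = 716.3 m/day.

716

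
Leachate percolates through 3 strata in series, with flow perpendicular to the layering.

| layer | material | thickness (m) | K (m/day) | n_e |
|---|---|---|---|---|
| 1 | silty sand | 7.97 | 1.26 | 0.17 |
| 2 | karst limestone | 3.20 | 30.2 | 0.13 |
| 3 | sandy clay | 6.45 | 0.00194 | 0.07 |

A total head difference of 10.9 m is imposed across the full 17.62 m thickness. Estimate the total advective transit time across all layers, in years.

With flow normal to the layers, continuity requires the same specific discharge q through every layer.
Σ(b_i/K_i) = 7.97/1.26 + 3.20/30.2 + 6.45/0.00194 = 3331 d.
q = Δh / Σ(b_i/K_i) = 10.9 / 3331 = 0.003272 m/day.
In each layer the seepage velocity is v_i = q/n_i, so the layer transit time is t_i = b_i·n_i / q:
  layer 1 (silty sand): t_1 = 7.97 × 0.17 / 0.003272 = 414.1 d
  layer 2 (karst limestone): t_2 = 3.20 × 0.13 / 0.003272 = 127.1 d
  layer 3 (sandy clay): t_3 = 6.45 × 0.07 / 0.003272 = 138.0 d
Total t = Σ t_i = 679.2 days = 1.860 years.

1.86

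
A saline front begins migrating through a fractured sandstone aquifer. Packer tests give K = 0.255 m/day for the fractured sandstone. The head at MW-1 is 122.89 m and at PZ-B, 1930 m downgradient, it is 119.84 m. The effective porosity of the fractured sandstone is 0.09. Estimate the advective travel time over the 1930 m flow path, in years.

Hydraulic gradient i = (122.89 − 119.84) / 1930 = 3.05 / 1930 = 0.001580.
Darcy flux q = K · i = 0.2550 × 0.001580 = 0.0004030 m/day.
Seepage velocity v = q / n_e = 0.0004030 / 0.09 = 0.004478 m/day.
Travel time t = L / v = 1930 / 0.004478 = 4.310e+05 days = 1180 years.

1180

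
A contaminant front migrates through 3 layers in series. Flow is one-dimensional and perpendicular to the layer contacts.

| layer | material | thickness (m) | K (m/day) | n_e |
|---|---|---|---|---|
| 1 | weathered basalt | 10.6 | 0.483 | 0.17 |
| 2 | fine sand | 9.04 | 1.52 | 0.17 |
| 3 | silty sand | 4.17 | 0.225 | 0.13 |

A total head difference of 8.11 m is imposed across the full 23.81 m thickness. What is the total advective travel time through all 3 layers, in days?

22.2

With flow normal to the layers, continuity requires the same specific discharge q through every layer.
Σ(b_i/K_i) = 10.6/0.483 + 9.04/1.52 + 4.17/0.225 = 46.43 d.
q = Δh / Σ(b_i/K_i) = 8.11 / 46.43 = 0.1747 m/day.
In each layer the seepage velocity is v_i = q/n_i, so the layer transit time is t_i = b_i·n_i / q:
  layer 1 (weathered basalt): t_1 = 10.6 × 0.17 / 0.1747 = 10.32 d
  layer 2 (fine sand): t_2 = 9.04 × 0.17 / 0.1747 = 8.798 d
  layer 3 (silty sand): t_3 = 4.17 × 0.13 / 0.1747 = 3.103 d
Total t = Σ t_i = 22.22 days.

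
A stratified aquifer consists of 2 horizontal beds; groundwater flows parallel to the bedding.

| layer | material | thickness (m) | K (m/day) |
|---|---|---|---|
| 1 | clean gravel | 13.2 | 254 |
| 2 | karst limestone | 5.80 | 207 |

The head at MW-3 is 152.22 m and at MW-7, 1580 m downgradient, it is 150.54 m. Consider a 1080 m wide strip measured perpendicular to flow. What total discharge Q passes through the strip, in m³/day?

Flow is parallel to layering, so each bed carries its own Darcy discharge and the transmissivities add.
Σ(K_i·b_i) = 254×13.2 + 207×5.80 = 4553 m²/day.
Hydraulic gradient i = (152.22 − 150.54) / 1580 = 1.68 / 1580 = 0.001063.
Q = Σ(K_i·b_i) · W · i = 4553 × 1080 × 0.001063 = 5229 m³/day.

5230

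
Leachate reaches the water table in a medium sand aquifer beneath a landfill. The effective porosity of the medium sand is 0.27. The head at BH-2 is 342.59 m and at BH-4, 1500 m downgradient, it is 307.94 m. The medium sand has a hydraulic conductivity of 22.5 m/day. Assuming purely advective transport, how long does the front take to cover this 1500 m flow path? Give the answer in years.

2.13

Hydraulic gradient i = (342.59 − 307.94) / 1500 = 34.65 / 1500 = 0.02310.
Darcy flux q = K · i = 22.50 × 0.02310 = 0.5197 m/day.
Seepage velocity v = q / n_e = 0.5197 / 0.27 = 1.925 m/day.
Travel time t = L / v = 1500 / 1.925 = 779.2 days = 2.133 years.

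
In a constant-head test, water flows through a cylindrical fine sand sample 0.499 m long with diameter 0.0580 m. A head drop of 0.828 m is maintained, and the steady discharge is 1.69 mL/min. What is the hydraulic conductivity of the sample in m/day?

0.555

Cross-sectional area A = π·(d/2)² = π × (0.0580/2)² = 0.002642 m².
Convert discharge: 1.69 mL/min = 2.817e-08 m³/s.
Darcy's law rearranged: K = Q·L / (A·Δh) = 2.817e-08 × 0.499 / (0.002642 × 0.828) = 6.425e-06 m/s = 0.5551 m/day.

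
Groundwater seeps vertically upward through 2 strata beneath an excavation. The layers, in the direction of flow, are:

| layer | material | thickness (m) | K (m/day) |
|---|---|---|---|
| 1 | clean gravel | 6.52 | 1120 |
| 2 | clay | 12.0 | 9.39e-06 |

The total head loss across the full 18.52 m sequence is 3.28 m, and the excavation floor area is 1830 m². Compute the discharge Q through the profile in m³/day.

0.00470

Flow is perpendicular to layering, so the layers act in series and the equivalent K is the thickness-weighted harmonic mean.
Total thickness L = 6.52 + 12.0 = 18.52 m.
Σ(b_i/K_i) = 6.52/1120 + 12.0/9.39e-06 = 1.278e+06 d.
K_eq = L / Σ(b_i/K_i) = 18.52 / 1.278e+06 = 1.449e-05 m/day.
Q = K_eq · A · (Δh/L) = 1.449e-05 × 1830 × (3.28/18.52) = 0.004697 m³/day.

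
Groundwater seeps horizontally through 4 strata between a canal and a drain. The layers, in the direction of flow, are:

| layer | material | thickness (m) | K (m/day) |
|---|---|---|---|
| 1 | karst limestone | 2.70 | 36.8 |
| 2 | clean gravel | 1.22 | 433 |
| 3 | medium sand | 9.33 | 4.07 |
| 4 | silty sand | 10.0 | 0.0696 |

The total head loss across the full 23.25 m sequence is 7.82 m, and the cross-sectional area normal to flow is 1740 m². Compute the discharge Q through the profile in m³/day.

93.2

Flow is perpendicular to layering, so the layers act in series and the equivalent K is the thickness-weighted harmonic mean.
Total thickness L = 2.70 + 1.22 + 9.33 + 10.0 = 23.25 m.
Σ(b_i/K_i) = 2.70/36.8 + 1.22/433 + 9.33/4.07 + 10.0/0.0696 = 146.0 d.
K_eq = L / Σ(b_i/K_i) = 23.25 / 146.0 = 0.1592 m/day.
Q = K_eq · A · (Δh/L) = 0.1592 × 1740 × (7.82/23.25) = 93.17 m³/day.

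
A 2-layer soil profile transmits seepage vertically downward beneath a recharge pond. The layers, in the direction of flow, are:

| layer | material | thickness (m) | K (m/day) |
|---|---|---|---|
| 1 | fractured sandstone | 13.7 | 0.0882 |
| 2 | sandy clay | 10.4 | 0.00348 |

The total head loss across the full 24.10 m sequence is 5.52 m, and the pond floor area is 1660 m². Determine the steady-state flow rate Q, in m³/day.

Flow is perpendicular to layering, so the layers act in series and the equivalent K is the thickness-weighted harmonic mean.
Total thickness L = 13.7 + 10.4 = 24.10 m.
Σ(b_i/K_i) = 13.7/0.0882 + 10.4/0.00348 = 3144 d.
K_eq = L / Σ(b_i/K_i) = 24.10 / 3144 = 0.007666 m/day.
Q = K_eq · A · (Δh/L) = 0.007666 × 1660 × (5.52/24.10) = 2.915 m³/day.

2.91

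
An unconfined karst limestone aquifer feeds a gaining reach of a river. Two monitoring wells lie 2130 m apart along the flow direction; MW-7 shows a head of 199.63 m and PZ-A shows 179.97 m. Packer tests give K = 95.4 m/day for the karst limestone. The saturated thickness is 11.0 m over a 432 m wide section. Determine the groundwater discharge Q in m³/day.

4180

Cross-sectional area A = 432 × 11.0 = 4752 m².
Hydraulic gradient i = (199.63 − 179.97) / 2130 = 19.66 / 2130 = 0.009230.
Darcy's law: Q = K · A · i = 95.40 × 4752 × 0.009230 = 4184 m³/day.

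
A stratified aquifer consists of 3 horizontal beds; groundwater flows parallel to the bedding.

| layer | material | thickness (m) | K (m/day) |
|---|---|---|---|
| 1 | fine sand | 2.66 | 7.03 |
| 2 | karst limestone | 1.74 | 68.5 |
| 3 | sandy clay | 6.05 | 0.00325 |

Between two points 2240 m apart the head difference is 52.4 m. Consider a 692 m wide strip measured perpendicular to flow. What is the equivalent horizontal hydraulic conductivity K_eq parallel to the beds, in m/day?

Flow is parallel to layering, so each bed carries its own Darcy discharge and the transmissivities add.
Σ(K_i·b_i) = 7.03×2.66 + 68.5×1.74 + 0.00325×6.05 = 137.9 m²/day.
Total thickness b = 10.45 m, so K_eq = Σ(K_i·b_i)/b = 13.20 m/day.

13.2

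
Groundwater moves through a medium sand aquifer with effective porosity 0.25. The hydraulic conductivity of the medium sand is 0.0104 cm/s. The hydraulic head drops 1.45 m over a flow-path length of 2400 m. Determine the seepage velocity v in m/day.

Convert K: 0.0104 cm/s × 864 = 8.986 m/day.
Hydraulic gradient i = Δh / L = 1.45 / 2400 = 0.0006042.
Darcy flux q = K · i = 8.986 × 0.0006042 = 0.005429 m/day.
Seepage velocity v = q / n_e = 0.005429 / 0.25 = 0.02172 m/day.

0.0217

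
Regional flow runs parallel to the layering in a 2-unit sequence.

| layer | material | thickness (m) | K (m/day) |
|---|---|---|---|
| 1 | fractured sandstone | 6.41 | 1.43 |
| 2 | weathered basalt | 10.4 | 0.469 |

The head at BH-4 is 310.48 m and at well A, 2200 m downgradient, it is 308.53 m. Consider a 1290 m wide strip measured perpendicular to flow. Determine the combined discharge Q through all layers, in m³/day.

16.1

Flow is parallel to layering, so each bed carries its own Darcy discharge and the transmissivities add.
Σ(K_i·b_i) = 1.43×6.41 + 0.469×10.4 = 14.04 m²/day.
Hydraulic gradient i = (310.48 − 308.53) / 2200 = 1.95 / 2200 = 0.0008864.
Q = Σ(K_i·b_i) · W · i = 14.04 × 1290 × 0.0008864 = 16.06 m³/day.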